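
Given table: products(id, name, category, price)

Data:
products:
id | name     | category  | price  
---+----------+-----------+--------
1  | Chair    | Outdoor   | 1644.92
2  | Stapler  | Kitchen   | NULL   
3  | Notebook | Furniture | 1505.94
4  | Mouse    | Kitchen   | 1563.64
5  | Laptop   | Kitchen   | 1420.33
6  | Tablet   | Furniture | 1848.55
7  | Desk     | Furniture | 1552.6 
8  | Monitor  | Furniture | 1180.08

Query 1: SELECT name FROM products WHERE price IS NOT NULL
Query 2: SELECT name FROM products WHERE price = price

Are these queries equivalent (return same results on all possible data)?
Yes, equivalent

Both queries return: [('Chair',), ('Desk',), ('Laptop',), ('Monitor',), ('Mouse',), ('Notebook',), ('Tablet',)]

Reason: IS NOT NULL vs self-equality (both exclude NULLs)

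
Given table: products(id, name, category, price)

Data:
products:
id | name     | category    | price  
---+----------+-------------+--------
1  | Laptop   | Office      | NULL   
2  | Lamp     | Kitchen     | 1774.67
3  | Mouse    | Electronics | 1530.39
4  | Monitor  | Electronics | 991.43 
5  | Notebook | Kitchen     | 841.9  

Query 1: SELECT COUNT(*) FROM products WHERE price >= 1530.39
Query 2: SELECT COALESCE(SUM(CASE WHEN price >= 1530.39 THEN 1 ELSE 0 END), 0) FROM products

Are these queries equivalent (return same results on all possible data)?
Yes, equivalent

Both queries return: [(2,)]

Reason: COUNT with WHERE vs conditional SUM (COALESCE handles empty-table NULL)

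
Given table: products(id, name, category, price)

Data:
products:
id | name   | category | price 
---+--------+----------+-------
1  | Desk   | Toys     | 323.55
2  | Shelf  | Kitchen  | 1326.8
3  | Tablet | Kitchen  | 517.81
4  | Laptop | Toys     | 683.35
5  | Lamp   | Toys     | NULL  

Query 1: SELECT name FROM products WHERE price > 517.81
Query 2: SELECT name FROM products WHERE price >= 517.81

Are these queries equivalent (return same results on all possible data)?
No, not equivalent

Query 1 returns: [('Shelf',), ('Laptop',)]
Query 2 returns: [('Shelf',), ('Tablet',), ('Laptop',)]

Reason: > vs >= gives different results when price = 517.81 exists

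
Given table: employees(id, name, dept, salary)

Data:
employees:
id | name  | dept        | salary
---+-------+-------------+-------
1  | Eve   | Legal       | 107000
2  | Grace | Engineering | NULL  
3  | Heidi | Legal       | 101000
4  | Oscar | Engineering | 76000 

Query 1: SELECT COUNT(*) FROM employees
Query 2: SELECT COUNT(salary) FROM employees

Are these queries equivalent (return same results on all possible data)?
No, not equivalent

Query 1 returns: [(4,)]
Query 2 returns: [(3,)]

Reason: COUNT(*) includes NULLs, COUNT(column) excludes them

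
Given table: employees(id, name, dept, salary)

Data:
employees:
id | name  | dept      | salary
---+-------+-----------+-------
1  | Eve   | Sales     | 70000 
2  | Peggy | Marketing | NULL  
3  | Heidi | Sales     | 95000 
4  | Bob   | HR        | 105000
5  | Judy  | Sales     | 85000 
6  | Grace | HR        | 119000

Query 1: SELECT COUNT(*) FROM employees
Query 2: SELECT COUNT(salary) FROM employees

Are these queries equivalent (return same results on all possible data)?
No, not equivalent

Query 1 returns: [(6,)]
Query 2 returns: [(5,)]

Reason: COUNT(*) includes NULLs, COUNT(column) excludes them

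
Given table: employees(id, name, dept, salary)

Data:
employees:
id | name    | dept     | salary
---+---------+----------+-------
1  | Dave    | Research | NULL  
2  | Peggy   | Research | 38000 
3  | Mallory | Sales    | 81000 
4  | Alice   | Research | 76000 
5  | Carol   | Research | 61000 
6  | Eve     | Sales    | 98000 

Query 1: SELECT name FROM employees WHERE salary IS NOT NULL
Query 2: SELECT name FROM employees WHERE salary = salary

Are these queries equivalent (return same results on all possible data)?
Yes, equivalent

Both queries return: [('Alice',), ('Carol',), ('Eve',), ('Mallory',), ('Peggy',)]

Reason: IS NOT NULL vs self-equality (both exclude NULLs)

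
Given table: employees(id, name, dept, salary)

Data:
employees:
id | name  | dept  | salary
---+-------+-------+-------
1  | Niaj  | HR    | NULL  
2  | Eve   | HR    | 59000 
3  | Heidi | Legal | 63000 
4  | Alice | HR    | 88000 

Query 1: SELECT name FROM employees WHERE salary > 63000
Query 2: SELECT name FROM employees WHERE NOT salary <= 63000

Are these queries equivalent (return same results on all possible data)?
Yes, equivalent

Both queries return: [('Alice',)]

Reason: Both filter salary > 63000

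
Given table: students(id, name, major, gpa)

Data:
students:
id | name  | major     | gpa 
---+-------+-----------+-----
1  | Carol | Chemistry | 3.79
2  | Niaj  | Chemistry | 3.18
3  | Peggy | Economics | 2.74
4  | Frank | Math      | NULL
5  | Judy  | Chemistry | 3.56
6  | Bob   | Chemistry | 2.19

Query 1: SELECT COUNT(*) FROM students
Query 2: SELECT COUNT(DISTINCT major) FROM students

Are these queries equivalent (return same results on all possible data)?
No, not equivalent

Query 1 returns: [(6,)]
Query 2 returns: [(3,)]

Reason: COUNT(*) counts rows, COUNT(DISTINCT major) counts unique majors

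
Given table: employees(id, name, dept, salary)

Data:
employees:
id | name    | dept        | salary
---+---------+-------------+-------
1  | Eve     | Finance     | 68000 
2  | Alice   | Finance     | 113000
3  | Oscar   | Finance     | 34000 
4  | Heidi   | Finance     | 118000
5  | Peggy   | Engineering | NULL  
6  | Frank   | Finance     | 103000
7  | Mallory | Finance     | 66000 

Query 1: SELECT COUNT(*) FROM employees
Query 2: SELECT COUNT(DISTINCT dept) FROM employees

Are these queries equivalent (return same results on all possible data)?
No, not equivalent

Query 1 returns: [(7,)]
Query 2 returns: [(2,)]

Reason: COUNT(*) counts rows, COUNT(DISTINCT dept) counts unique depts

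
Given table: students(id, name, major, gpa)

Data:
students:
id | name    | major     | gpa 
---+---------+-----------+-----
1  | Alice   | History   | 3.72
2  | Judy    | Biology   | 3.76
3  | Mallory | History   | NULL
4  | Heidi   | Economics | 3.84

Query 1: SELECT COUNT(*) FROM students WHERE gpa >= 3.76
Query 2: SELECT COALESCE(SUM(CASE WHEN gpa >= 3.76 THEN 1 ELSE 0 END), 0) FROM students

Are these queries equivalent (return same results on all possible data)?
Yes, equivalent

Both queries return: [(2,)]

Reason: COUNT with WHERE vs conditional SUM (COALESCE handles empty-table NULL)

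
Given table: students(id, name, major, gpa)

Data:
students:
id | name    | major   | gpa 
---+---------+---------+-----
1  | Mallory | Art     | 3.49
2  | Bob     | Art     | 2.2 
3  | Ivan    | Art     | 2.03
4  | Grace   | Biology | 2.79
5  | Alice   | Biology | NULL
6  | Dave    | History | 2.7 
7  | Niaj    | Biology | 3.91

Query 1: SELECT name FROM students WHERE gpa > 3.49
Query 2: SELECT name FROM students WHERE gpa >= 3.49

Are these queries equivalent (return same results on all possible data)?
No, not equivalent

Query 1 returns: [('Niaj',)]
Query 2 returns: [('Mallory',), ('Niaj',)]

Reason: > vs >= gives different results when gpa = 3.49 exists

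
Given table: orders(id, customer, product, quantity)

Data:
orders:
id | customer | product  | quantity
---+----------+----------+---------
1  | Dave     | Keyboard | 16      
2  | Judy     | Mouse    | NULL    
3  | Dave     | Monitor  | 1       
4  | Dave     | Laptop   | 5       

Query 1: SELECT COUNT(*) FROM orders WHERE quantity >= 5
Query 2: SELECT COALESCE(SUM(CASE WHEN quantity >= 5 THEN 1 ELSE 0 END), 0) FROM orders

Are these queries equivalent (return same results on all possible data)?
Yes, equivalent

Both queries return: [(2,)]

Reason: COUNT with WHERE vs conditional SUM (COALESCE handles empty-table NULL)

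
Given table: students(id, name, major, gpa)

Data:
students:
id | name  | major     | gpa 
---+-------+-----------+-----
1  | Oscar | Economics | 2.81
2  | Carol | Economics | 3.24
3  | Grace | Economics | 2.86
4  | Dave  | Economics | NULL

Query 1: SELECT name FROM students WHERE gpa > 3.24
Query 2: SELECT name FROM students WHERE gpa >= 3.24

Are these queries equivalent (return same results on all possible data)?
No, not equivalent

Query 1 returns: []
Query 2 returns: [('Carol',)]

Reason: > vs >= gives different results when gpa = 3.24 exists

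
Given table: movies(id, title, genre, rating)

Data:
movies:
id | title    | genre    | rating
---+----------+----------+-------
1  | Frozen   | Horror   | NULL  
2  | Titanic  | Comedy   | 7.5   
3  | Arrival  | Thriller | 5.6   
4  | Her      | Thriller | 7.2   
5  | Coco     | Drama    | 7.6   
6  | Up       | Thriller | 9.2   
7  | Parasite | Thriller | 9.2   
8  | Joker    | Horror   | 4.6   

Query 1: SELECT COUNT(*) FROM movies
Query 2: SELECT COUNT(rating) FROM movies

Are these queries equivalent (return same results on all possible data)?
No, not equivalent

Query 1 returns: [(8,)]
Query 2 returns: [(7,)]

Reason: COUNT(*) includes NULLs, COUNT(column) excludes them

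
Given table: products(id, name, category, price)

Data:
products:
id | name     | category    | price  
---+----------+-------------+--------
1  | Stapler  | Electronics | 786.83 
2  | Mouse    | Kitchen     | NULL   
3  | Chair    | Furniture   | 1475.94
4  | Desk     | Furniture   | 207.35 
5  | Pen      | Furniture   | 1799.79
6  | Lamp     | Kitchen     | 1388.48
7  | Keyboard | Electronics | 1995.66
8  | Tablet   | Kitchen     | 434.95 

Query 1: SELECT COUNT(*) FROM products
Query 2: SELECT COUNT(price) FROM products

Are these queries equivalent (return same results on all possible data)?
No, not equivalent

Query 1 returns: [(8,)]
Query 2 returns: [(7,)]

Reason: COUNT(*) includes NULLs, COUNT(column) excludes them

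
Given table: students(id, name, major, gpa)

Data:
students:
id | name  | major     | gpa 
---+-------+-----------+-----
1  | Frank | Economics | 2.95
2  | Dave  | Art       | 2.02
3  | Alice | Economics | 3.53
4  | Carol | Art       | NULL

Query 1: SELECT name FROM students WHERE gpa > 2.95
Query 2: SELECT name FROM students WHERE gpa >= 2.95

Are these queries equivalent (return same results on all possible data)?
No, not equivalent

Query 1 returns: [('Alice',)]
Query 2 returns: [('Frank',), ('Alice',)]

Reason: > vs >= gives different results when gpa = 2.95 exists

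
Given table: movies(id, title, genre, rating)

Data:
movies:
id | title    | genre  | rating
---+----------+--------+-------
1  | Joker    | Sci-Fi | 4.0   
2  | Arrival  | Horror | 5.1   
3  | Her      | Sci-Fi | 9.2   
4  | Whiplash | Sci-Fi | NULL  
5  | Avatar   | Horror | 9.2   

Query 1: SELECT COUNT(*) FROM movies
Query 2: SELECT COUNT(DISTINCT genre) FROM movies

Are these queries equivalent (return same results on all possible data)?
No, not equivalent

Query 1 returns: [(5,)]
Query 2 returns: [(2,)]

Reason: COUNT(*) counts rows, COUNT(DISTINCT genre) counts unique genres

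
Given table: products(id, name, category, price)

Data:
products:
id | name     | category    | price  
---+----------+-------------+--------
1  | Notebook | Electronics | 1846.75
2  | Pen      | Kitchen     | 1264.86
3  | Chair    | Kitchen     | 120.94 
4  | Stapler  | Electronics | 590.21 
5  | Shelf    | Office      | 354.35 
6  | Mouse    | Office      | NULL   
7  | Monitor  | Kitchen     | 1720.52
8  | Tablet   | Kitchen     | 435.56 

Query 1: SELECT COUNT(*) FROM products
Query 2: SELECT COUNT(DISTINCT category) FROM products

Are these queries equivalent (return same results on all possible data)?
No, not equivalent

Query 1 returns: [(8,)]
Query 2 returns: [(3,)]

Reason: COUNT(*) counts rows, COUNT(DISTINCT category) counts unique categorys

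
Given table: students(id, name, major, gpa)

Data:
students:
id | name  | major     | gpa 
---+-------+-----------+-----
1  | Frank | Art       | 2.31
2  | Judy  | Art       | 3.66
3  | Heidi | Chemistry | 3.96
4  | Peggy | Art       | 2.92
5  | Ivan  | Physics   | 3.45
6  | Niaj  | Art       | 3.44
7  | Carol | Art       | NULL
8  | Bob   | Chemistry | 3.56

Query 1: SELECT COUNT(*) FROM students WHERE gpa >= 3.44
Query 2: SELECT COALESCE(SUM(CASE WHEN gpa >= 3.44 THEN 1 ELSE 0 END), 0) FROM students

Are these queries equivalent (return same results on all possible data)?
Yes, equivalent

Both queries return: [(5,)]

Reason: COUNT with WHERE vs conditional SUM (COALESCE handles empty-table NULL)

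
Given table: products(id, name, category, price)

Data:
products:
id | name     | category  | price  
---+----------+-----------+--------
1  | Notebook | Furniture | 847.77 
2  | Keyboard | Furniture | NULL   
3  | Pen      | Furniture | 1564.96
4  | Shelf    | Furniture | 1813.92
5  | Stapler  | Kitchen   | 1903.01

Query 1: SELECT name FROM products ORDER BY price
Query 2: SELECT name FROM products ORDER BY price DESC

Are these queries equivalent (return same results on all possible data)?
No, not equivalent

Query 1 returns: [('Keyboard',), ('Notebook',), ('Pen',), ('Shelf',), ('Stapler',)]
Query 2 returns: [('Stapler',), ('Shelf',), ('Pen',), ('Notebook',), ('Keyboard',)]

Reason: ASC vs DESC gives opposite ordering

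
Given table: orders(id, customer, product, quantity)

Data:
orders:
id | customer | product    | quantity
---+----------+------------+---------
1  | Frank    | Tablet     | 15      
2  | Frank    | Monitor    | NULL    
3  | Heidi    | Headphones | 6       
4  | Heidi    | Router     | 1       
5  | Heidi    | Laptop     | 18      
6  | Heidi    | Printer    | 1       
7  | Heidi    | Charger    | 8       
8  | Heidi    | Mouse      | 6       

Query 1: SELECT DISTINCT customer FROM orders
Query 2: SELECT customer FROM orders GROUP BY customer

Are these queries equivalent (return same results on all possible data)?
Yes, equivalent

Both queries return: [('Frank',), ('Heidi',)]

Reason: Both get unique customers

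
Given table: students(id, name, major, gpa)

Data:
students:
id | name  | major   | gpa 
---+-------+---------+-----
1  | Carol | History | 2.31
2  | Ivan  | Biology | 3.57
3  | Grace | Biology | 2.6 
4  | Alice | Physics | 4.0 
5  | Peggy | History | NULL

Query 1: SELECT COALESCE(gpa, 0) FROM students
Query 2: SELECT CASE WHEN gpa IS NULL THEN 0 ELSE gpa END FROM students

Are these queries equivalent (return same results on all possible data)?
Yes, equivalent

Both queries return: [(0,), (2.31,), (2.6,), (3.57,), (4.0,)]

Reason: COALESCE vs CASE for NULL handling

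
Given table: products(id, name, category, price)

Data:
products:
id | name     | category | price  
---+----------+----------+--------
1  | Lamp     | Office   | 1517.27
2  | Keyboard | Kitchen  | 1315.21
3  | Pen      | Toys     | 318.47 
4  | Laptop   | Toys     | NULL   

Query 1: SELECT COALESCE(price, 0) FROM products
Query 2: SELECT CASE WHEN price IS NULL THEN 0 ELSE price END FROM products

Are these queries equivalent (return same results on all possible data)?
Yes, equivalent

Both queries return: [(0,), (318.47,), (1315.21,), (1517.27,)]

Reason: COALESCE vs CASE for NULL handling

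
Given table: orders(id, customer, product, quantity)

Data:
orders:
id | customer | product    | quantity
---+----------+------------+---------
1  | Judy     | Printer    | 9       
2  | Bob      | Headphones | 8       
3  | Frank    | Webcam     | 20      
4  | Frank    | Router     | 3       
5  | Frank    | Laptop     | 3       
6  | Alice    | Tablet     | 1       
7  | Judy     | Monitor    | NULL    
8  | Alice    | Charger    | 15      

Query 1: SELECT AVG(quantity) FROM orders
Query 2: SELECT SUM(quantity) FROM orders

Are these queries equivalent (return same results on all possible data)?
No, not equivalent

Query 1 returns: [(8.428571428571429,)]
Query 2 returns: [(59,)]

Reason: AVG vs SUM give different aggregate values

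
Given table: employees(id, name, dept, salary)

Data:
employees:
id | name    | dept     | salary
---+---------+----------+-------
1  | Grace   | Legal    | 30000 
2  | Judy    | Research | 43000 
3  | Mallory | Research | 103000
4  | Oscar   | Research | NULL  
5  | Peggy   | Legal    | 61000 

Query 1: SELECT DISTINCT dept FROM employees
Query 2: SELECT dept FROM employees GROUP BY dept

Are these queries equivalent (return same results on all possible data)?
Yes, equivalent

Both queries return: [('Legal',), ('Research',)]

Reason: Both get unique depts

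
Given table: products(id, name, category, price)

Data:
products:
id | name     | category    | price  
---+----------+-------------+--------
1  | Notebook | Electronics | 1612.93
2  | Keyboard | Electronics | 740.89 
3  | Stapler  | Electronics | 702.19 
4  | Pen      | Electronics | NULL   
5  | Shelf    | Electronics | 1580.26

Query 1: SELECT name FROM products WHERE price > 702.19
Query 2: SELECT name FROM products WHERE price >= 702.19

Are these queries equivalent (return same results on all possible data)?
No, not equivalent

Query 1 returns: [('Notebook',), ('Keyboard',), ('Shelf',)]
Query 2 returns: [('Notebook',), ('Keyboard',), ('Stapler',), ('Shelf',)]

Reason: > vs >= gives different results when price = 702.19 exists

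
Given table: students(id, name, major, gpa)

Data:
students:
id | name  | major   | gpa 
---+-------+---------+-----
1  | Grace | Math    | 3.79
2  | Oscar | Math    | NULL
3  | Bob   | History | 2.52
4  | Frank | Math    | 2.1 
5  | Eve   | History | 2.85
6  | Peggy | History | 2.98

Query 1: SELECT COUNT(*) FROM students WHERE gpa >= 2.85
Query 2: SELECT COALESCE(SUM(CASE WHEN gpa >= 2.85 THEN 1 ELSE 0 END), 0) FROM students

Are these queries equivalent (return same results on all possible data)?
Yes, equivalent

Both queries return: [(3,)]

Reason: COUNT with WHERE vs conditional SUM (COALESCE handles empty-table NULL)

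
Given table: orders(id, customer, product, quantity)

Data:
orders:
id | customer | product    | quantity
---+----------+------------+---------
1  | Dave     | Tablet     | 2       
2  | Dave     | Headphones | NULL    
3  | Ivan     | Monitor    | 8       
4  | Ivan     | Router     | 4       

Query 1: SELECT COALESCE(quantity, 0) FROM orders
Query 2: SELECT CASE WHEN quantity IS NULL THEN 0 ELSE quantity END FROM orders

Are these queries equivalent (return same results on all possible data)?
Yes, equivalent

Both queries return: [(0,), (2,), (4,), (8,)]

Reason: COALESCE vs CASE for NULL handling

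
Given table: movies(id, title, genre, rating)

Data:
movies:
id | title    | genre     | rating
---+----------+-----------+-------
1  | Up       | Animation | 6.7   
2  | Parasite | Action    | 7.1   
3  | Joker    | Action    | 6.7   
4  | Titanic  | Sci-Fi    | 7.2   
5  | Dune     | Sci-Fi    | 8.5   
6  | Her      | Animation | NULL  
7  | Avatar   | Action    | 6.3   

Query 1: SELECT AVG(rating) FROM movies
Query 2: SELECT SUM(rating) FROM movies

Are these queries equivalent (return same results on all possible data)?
No, not equivalent

Query 1 returns: [(7.083333333333333,)]
Query 2 returns: [(42.5,)]

Reason: AVG vs SUM give different aggregate values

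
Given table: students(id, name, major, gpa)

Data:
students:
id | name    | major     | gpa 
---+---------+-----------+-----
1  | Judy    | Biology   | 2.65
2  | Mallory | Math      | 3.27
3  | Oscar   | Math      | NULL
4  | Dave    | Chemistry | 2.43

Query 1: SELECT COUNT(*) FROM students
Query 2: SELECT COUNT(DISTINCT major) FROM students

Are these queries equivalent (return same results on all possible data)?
No, not equivalent

Query 1 returns: [(4,)]
Query 2 returns: [(3,)]

Reason: COUNT(*) counts rows, COUNT(DISTINCT major) counts unique majors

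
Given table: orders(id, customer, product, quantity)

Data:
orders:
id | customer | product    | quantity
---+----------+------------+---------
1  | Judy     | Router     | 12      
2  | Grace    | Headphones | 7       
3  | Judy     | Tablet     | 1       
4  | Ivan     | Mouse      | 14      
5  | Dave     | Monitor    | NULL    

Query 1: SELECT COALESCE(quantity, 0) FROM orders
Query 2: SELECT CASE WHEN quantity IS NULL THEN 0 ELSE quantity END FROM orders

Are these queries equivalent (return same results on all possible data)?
Yes, equivalent

Both queries return: [(0,), (1,), (7,), (12,), (14,)]

Reason: COALESCE vs CASE for NULL handling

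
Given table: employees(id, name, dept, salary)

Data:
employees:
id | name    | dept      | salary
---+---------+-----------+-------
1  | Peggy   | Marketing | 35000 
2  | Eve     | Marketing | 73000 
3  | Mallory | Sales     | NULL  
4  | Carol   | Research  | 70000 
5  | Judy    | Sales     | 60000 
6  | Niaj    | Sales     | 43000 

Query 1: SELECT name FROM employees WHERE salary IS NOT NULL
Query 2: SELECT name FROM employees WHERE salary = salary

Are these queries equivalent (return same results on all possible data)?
Yes, equivalent

Both queries return: [('Carol',), ('Eve',), ('Judy',), ('Niaj',), ('Peggy',)]

Reason: IS NOT NULL vs self-equality (both exclude NULLs)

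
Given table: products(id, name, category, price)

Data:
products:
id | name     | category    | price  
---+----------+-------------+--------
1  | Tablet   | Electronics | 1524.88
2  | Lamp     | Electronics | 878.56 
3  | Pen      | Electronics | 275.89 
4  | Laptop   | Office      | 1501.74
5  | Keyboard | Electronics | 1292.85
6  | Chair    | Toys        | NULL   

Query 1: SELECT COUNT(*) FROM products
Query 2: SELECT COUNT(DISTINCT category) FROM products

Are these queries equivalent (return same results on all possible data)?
No, not equivalent

Query 1 returns: [(6,)]
Query 2 returns: [(3,)]

Reason: COUNT(*) counts rows, COUNT(DISTINCT category) counts unique categorys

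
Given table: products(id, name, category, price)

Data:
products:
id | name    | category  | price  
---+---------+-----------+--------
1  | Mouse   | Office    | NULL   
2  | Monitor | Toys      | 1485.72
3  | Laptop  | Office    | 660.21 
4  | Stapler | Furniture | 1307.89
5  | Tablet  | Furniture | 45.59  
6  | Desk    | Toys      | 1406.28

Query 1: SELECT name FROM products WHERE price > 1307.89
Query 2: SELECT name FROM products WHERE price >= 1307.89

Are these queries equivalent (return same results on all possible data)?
No, not equivalent

Query 1 returns: [('Monitor',), ('Desk',)]
Query 2 returns: [('Monitor',), ('Stapler',), ('Desk',)]

Reason: > vs >= gives different results when price = 1307.89 exists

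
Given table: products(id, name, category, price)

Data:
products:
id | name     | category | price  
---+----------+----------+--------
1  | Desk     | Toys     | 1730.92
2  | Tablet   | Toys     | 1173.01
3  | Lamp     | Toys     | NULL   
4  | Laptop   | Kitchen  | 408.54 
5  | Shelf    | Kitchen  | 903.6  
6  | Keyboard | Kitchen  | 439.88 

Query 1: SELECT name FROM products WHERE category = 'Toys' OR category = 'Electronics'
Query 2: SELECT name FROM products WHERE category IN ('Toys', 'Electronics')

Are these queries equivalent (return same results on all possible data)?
Yes, equivalent

Both queries return: [('Desk',), ('Lamp',), ('Tablet',)]

Reason: OR vs IN are equivalent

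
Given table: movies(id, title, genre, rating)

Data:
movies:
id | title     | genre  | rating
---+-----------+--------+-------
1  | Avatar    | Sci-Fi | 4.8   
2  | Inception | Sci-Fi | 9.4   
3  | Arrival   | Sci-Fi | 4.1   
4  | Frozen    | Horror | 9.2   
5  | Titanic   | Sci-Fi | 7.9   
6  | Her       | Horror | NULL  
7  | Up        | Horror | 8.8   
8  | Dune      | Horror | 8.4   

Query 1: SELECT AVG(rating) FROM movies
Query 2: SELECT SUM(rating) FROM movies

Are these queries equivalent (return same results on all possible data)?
No, not equivalent

Query 1 returns: [(7.514285714285714,)]
Query 2 returns: [(52.6,)]

Reason: AVG vs SUM give different aggregate values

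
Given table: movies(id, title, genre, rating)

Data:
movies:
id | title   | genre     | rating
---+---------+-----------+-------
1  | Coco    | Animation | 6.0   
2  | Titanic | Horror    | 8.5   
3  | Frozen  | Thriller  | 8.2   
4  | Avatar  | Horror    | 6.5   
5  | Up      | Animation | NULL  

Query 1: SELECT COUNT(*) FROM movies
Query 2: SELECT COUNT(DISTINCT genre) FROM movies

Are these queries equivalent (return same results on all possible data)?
No, not equivalent

Query 1 returns: [(5,)]
Query 2 returns: [(3,)]

Reason: COUNT(*) counts rows, COUNT(DISTINCT genre) counts unique genres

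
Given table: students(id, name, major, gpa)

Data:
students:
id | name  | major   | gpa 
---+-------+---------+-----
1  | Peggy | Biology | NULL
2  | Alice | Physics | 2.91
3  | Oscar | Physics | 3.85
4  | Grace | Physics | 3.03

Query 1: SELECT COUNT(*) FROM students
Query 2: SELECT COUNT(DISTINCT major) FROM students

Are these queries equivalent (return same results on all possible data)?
No, not equivalent

Query 1 returns: [(4,)]
Query 2 returns: [(2,)]

Reason: COUNT(*) counts rows, COUNT(DISTINCT major) counts unique majors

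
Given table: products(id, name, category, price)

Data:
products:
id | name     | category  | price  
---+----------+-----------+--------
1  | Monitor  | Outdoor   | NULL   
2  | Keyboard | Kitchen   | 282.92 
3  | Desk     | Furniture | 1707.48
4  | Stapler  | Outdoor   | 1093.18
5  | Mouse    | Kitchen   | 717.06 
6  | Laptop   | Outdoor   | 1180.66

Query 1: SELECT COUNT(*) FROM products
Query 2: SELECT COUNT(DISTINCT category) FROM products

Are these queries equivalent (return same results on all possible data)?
No, not equivalent

Query 1 returns: [(6,)]
Query 2 returns: [(3,)]

Reason: COUNT(*) counts rows, COUNT(DISTINCT category) counts unique categorys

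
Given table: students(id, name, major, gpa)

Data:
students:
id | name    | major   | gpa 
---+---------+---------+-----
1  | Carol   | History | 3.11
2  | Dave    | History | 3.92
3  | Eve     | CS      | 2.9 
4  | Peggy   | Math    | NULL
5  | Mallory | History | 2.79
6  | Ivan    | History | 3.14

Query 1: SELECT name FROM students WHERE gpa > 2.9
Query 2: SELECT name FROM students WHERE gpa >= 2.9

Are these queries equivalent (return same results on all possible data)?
No, not equivalent

Query 1 returns: [('Carol',), ('Dave',), ('Ivan',)]
Query 2 returns: [('Carol',), ('Dave',), ('Eve',), ('Ivan',)]

Reason: > vs >= gives different results when gpa = 2.9 exists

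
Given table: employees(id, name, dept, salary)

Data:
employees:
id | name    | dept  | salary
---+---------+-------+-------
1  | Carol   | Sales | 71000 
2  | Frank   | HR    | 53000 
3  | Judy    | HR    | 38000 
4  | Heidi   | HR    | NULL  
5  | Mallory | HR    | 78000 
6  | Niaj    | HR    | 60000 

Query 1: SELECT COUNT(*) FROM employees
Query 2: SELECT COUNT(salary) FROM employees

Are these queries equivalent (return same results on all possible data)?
No, not equivalent

Query 1 returns: [(6,)]
Query 2 returns: [(5,)]

Reason: COUNT(*) includes NULLs, COUNT(column) excludes them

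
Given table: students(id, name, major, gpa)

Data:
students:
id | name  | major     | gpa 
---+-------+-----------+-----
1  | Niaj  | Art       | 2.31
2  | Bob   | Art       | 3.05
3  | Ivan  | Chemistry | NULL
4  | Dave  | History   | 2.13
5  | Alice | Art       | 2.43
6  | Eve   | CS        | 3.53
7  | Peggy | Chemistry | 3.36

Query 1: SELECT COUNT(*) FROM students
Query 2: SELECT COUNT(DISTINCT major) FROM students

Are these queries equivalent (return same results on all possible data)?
No, not equivalent

Query 1 returns: [(7,)]
Query 2 returns: [(4,)]

Reason: COUNT(*) counts rows, COUNT(DISTINCT major) counts unique majors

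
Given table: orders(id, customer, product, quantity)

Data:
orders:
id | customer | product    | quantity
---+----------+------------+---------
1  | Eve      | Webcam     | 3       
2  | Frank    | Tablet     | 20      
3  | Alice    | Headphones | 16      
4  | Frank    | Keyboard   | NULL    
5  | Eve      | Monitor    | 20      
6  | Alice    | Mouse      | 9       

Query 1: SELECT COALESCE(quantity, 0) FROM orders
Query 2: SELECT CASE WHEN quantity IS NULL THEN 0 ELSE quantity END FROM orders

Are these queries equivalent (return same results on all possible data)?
Yes, equivalent

Both queries return: [(0,), (3,), (9,), (16,), (20,), (20,)]

Reason: COALESCE vs CASE for NULL handling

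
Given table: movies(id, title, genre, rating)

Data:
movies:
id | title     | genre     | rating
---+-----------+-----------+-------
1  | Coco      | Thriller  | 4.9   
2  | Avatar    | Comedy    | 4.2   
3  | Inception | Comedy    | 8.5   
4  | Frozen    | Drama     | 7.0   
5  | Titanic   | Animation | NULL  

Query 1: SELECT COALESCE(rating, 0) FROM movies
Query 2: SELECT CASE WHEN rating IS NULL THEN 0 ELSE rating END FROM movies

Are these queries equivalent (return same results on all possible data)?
Yes, equivalent

Both queries return: [(0,), (4.2,), (4.9,), (7.0,), (8.5,)]

Reason: COALESCE vs CASE for NULL handling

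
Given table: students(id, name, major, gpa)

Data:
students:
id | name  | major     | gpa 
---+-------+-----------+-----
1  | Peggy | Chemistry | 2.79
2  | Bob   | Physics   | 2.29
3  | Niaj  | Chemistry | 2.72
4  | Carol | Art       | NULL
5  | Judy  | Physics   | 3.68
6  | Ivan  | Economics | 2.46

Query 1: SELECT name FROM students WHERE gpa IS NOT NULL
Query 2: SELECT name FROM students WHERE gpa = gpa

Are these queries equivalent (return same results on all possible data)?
Yes, equivalent

Both queries return: [('Bob',), ('Ivan',), ('Judy',), ('Niaj',), ('Peggy',)]

Reason: IS NOT NULL vs self-equality (both exclude NULLs)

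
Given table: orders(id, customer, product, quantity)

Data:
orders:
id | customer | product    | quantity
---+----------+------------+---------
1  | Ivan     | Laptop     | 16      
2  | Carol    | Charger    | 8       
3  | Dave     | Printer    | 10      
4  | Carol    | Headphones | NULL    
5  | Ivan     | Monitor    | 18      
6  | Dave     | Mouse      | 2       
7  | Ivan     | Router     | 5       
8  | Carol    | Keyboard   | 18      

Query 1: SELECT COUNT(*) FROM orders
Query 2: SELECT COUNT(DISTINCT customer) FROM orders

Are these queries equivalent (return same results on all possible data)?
No, not equivalent

Query 1 returns: [(8,)]
Query 2 returns: [(3,)]

Reason: COUNT(*) counts rows, COUNT(DISTINCT customer) counts unique customers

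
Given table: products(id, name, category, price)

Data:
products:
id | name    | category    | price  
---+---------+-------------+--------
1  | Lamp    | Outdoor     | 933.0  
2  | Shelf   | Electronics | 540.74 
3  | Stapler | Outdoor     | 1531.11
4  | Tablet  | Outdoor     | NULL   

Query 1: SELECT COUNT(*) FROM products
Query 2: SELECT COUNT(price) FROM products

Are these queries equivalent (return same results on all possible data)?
No, not equivalent

Query 1 returns: [(4,)]
Query 2 returns: [(3,)]

Reason: COUNT(*) includes NULLs, COUNT(column) excludes them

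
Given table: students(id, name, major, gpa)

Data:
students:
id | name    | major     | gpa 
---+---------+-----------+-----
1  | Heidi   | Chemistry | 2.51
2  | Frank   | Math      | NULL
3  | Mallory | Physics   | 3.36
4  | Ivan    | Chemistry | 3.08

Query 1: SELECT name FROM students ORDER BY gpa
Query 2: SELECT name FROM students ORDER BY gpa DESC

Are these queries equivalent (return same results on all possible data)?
No, not equivalent

Query 1 returns: [('Frank',), ('Heidi',), ('Ivan',), ('Mallory',)]
Query 2 returns: [('Mallory',), ('Ivan',), ('Heidi',), ('Frank',)]

Reason: ASC vs DESC gives opposite ordering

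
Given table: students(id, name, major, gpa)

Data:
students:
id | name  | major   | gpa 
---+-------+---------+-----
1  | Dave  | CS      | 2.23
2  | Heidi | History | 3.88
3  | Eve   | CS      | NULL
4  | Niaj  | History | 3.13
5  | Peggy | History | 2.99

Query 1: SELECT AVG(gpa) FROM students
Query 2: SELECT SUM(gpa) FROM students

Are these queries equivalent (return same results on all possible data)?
No, not equivalent

Query 1 returns: [(3.0575,)]
Query 2 returns: [(12.23,)]

Reason: AVG vs SUM give different aggregate values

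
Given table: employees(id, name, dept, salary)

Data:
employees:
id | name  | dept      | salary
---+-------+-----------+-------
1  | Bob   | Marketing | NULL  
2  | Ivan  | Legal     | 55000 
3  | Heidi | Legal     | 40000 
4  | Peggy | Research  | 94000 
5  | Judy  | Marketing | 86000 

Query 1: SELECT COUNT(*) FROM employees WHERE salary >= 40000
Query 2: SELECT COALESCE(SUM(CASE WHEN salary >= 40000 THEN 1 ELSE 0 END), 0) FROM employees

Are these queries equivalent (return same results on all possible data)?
Yes, equivalent

Both queries return: [(4,)]

Reason: COUNT with WHERE vs conditional SUM (COALESCE handles empty-table NULL)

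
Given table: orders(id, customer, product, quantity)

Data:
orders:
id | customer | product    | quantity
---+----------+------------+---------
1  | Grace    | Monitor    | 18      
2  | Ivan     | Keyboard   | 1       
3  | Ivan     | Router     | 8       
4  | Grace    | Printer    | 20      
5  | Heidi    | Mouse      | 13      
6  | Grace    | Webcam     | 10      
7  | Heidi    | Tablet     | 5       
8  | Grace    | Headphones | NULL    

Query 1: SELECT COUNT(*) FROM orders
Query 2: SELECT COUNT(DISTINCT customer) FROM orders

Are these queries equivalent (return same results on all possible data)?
No, not equivalent

Query 1 returns: [(8,)]
Query 2 returns: [(3,)]

Reason: COUNT(*) counts rows, COUNT(DISTINCT customer) counts unique customers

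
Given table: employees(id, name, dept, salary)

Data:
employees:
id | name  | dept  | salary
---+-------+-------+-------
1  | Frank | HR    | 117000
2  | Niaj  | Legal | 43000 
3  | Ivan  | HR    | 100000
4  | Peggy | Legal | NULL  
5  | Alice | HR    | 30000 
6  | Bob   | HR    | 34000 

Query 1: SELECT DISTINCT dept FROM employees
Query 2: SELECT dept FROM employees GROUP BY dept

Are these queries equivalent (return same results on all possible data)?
Yes, equivalent

Both queries return: [('HR',), ('Legal',)]

Reason: Both get unique depts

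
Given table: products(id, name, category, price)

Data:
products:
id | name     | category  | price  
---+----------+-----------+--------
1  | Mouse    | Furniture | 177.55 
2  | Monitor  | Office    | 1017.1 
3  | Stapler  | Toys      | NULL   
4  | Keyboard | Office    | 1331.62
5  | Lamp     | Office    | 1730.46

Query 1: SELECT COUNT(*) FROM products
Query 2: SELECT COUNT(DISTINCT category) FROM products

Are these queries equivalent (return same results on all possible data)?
No, not equivalent

Query 1 returns: [(5,)]
Query 2 returns: [(3,)]

Reason: COUNT(*) counts rows, COUNT(DISTINCT category) counts unique categorys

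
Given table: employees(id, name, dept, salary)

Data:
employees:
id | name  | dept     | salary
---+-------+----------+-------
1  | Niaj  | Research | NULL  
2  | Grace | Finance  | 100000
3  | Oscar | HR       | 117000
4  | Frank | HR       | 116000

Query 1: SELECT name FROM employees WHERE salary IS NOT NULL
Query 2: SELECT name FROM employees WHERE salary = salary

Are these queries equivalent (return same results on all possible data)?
Yes, equivalent

Both queries return: [('Frank',), ('Grace',), ('Oscar',)]

Reason: IS NOT NULL vs self-equality (both exclude NULLs)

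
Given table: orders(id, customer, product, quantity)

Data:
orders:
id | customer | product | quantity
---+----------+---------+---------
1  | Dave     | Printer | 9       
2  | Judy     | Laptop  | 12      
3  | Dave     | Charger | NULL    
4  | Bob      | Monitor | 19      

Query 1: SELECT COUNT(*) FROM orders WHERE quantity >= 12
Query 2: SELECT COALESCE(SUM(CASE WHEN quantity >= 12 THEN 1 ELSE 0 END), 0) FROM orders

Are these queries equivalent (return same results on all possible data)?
Yes, equivalent

Both queries return: [(2,)]

Reason: COUNT with WHERE vs conditional SUM (COALESCE handles empty-table NULL)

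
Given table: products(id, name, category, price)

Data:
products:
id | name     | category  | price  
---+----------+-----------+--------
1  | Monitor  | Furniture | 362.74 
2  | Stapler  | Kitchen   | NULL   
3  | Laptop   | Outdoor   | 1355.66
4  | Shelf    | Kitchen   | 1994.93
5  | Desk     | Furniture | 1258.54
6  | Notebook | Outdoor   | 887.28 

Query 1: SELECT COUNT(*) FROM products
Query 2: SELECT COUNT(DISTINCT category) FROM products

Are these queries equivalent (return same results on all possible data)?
No, not equivalent

Query 1 returns: [(6,)]
Query 2 returns: [(3,)]

Reason: COUNT(*) counts rows, COUNT(DISTINCT category) counts unique categorys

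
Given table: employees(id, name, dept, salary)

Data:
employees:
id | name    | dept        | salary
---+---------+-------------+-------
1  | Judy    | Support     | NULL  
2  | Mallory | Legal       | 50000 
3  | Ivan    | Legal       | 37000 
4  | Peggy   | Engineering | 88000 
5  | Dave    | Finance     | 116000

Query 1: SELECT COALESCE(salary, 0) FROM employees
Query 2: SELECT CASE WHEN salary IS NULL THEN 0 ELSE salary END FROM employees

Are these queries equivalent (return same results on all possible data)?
Yes, equivalent

Both queries return: [(0,), (37000,), (50000,), (88000,), (116000,)]

Reason: COALESCE vs CASE for NULL handling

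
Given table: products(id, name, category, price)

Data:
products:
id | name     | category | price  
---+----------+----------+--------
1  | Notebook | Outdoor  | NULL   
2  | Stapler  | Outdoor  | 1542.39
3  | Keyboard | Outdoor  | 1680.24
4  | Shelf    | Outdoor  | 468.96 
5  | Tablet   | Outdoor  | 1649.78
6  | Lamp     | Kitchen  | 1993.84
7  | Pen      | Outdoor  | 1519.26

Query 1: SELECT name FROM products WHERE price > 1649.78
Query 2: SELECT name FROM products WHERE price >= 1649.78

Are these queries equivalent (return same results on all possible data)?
No, not equivalent

Query 1 returns: [('Keyboard',), ('Lamp',)]
Query 2 returns: [('Keyboard',), ('Tablet',), ('Lamp',)]

Reason: > vs >= gives different results when price = 1649.78 exists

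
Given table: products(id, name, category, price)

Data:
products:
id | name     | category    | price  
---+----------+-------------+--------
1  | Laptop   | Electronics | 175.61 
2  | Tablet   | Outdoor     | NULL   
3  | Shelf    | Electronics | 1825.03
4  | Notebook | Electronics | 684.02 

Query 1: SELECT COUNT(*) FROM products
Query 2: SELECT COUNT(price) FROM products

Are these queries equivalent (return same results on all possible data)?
No, not equivalent

Query 1 returns: [(4,)]
Query 2 returns: [(3,)]

Reason: COUNT(*) includes NULLs, COUNT(column) excludes them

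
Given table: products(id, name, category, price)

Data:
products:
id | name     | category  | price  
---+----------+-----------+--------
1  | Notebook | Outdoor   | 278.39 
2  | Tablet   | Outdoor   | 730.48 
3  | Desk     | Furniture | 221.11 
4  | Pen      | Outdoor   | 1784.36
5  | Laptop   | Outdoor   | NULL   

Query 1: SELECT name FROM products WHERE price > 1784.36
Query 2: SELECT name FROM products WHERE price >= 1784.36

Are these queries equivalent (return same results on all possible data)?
No, not equivalent

Query 1 returns: []
Query 2 returns: [('Pen',)]

Reason: > vs >= gives different results when price = 1784.36 exists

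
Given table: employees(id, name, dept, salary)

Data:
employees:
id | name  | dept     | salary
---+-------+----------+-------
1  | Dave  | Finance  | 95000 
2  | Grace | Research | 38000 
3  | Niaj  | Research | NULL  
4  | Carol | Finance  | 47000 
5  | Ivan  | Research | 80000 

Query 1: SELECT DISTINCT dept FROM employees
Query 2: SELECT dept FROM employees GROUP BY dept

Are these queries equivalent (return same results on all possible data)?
Yes, equivalent

Both queries return: [('Finance',), ('Research',)]

Reason: Both get unique depts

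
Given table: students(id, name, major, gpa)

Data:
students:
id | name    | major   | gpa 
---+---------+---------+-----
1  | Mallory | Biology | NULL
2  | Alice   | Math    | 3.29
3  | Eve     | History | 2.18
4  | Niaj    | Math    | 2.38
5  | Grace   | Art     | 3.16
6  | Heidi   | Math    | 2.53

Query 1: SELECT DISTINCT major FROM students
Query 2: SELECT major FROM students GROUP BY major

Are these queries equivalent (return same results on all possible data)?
Yes, equivalent

Both queries return: [('Art',), ('Biology',), ('History',), ('Math',)]

Reason: Both get unique majors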